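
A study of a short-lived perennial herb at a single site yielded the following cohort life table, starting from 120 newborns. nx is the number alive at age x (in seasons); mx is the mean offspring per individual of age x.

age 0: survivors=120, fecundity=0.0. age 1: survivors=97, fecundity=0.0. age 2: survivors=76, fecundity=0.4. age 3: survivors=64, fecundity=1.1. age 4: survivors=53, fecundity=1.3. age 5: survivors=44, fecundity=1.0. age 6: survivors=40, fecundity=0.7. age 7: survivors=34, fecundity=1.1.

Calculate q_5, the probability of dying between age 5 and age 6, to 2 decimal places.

0.09

lx = nx/n0 = nx/120: 1, 0.80833…, 0.63333…, 0.53333…, 0.44167…, 0.36667…, 0.33333…, 0.28333…
q_5 = (l_5 − l_6) / l_5 = (0.366667… − 0.333333…) / 0.366667…
     = 0.033333… / 0.366667… = 0.090909… → 0.09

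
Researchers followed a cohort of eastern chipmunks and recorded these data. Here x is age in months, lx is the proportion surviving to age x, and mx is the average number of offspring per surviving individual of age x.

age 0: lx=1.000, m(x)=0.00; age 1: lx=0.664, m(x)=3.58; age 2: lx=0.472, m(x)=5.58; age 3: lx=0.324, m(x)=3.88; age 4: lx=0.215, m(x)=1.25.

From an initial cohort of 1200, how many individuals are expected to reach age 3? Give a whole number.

Expected survivors = N0 · l_3 = 1200 × 0.324 = 388.8 → 389

389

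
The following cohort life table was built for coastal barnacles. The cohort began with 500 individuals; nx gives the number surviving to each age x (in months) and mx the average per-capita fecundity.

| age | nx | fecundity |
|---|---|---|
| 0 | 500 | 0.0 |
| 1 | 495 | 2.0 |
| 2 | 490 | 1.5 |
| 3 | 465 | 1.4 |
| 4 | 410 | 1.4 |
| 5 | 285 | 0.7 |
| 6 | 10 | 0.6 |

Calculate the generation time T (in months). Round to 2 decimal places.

2.45

lx = nx/n0 = nx/500: 1, 0.99, 0.98, 0.93, 0.82, 0.57, 0.02
lx·mx: 0, 1.98, 1.47, 1.302, 1.148, 0.399, 0.012 → R0 = 6.311
x·lx·mx: 0, 1.98, 2.94, 3.906, 4.592, 1.995, 0.072 → Σ = 15.485
T = 15.485 / 6.311 = 2.453652… → 2.45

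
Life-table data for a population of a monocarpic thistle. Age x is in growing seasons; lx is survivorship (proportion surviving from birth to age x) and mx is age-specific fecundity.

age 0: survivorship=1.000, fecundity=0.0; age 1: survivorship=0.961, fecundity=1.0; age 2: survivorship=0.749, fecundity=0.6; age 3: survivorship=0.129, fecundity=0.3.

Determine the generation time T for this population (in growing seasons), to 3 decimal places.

lx·mx: 0, 0.961, 0.4494, 0.0387 → R0 = 1.4491
x·lx·mx: 0, 0.961, 0.8988, 0.1161 → Σ = 1.9759
T = 1.9759 / 1.4491 = 1.363536… → 1.364

1.364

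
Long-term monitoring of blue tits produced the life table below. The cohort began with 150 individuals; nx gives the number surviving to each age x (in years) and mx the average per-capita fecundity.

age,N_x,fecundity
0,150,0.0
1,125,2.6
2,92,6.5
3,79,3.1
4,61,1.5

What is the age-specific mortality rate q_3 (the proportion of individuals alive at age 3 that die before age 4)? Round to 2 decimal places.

0.23

lx = nx/n0 = nx/150: 1, 0.83333…, 0.61333…, 0.52667…, 0.40667…
q_3 = (l_3 − l_4) / l_3 = (0.526667… − 0.406667…) / 0.526667…
     = 0.12… / 0.526667… = 0.227848… → 0.23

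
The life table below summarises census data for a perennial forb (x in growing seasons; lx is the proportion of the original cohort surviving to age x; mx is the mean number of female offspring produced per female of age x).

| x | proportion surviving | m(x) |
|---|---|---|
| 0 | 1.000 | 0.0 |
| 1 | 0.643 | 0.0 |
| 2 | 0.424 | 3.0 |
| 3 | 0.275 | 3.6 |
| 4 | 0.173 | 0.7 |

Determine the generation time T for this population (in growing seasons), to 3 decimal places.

2.517

lx·mx: 0, 0, 1.272, 0.99, 0.1211 → R0 = 2.3831
x·lx·mx: 0, 0, 2.544, 2.97, 0.4844 → Σ = 5.9984
T = 5.9984 / 2.3831 = 2.517058… → 2.517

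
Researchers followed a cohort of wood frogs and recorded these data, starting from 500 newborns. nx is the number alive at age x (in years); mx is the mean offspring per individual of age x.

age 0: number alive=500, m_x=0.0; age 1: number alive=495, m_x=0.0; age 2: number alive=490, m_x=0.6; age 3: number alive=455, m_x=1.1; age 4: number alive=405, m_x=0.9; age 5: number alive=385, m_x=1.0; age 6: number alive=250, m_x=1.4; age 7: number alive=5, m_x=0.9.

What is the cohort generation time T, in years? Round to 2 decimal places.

4.01

lx = nx/n0 = nx/500: 1, 0.99, 0.98, 0.91, 0.81, 0.77, 0.5, 0.01
lx·mx: 0, 0, 0.588, 1.001, 0.729, 0.77, 0.7, 0.009 → R0 = 3.797
x·lx·mx: 0, 0, 1.176, 3.003, 2.916, 3.85, 4.2, 0.063 → Σ = 15.208
T = 15.208 / 3.797 = 4.005267… → 4.01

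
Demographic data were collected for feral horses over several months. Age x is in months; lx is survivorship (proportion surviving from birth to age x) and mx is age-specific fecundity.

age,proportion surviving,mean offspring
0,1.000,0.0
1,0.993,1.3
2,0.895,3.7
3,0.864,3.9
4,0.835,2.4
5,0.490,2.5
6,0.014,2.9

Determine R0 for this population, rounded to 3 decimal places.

11.242

lx·mx by age: 0, 1.2909, 3.3115, 3.3696, 2.004, 1.225, 0.0406
R0 = Σ lx·mx = 11.2416 → 11.242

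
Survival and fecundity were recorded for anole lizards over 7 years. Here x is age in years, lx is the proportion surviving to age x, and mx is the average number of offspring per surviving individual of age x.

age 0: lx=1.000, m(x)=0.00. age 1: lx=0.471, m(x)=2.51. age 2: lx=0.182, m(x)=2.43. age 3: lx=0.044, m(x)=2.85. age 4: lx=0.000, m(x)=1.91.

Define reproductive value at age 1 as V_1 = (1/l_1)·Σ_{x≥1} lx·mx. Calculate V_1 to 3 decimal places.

lx·mx for x ≥ 1: 1.18221, 0.44226, 0.1254, 0 → sum = 1.74987
V_1 = 1.74987 / l_1 = 1.74987 / 0.471 = 3.715223… → 3.715

3.715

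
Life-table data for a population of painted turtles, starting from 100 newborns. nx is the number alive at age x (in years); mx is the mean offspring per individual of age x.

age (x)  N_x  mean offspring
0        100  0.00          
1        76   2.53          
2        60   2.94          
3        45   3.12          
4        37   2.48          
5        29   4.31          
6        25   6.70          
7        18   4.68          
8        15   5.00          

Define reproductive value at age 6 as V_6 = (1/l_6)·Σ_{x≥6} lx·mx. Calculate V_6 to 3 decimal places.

lx = nx/n0 = nx/100: 1, 0.76, 0.6, 0.45, 0.37, 0.29, 0.25, 0.18, 0.15
lx·mx for x ≥ 6: 1.675, 0.8424, 0.75 → sum = 3.2674
V_6 = 3.2674 / l_6 = 3.2674 / 0.25 = 13.0696 → 13.070

13.070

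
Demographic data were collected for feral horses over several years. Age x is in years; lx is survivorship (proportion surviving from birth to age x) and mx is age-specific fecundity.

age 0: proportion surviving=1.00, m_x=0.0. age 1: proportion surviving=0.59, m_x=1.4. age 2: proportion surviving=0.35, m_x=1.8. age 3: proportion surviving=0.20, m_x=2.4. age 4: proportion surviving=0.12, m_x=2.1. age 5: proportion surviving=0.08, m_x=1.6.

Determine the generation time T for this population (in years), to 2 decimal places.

lx·mx: 0, 0.826, 0.63, 0.48, 0.252, 0.128 → R0 = 2.316
x·lx·mx: 0, 0.826, 1.26, 1.44, 1.008, 0.64 → Σ = 5.174
T = 5.174 / 2.316 = 2.234024… → 2.23

2.23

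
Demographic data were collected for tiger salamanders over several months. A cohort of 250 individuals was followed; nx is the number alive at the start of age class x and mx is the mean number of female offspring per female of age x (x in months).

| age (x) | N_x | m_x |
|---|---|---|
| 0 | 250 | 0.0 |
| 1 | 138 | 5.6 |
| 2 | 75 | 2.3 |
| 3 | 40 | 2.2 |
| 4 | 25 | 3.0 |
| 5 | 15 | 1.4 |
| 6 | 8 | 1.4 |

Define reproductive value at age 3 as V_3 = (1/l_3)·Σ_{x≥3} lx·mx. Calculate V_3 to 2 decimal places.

4.88

lx = nx/n0 = nx/250: 1, 0.552, 0.3, 0.16, 0.1, 0.06, 0.032
lx·mx for x ≥ 3: 0.352, 0.3, 0.084, 0.0448 → sum = 0.7808
V_3 = 0.7808 / l_3 = 0.7808 / 0.16 = 4.88 → 4.88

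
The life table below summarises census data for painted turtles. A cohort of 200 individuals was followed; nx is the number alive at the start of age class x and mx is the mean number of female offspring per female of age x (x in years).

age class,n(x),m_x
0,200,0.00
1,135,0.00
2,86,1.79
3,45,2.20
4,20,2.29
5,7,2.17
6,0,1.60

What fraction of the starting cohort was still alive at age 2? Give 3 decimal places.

l_2 = n_2/n_0 = 86/200 = 0.43 → 0.430

0.430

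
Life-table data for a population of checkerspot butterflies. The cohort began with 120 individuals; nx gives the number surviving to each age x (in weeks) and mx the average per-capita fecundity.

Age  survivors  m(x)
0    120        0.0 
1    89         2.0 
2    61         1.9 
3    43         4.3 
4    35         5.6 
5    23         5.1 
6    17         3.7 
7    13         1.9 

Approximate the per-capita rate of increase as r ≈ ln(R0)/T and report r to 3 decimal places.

lx = nx/n0 = nx/120: 1, 0.74167…, 0.50833…, 0.35833…, 0.29167…, 0.19167…, 0.14167…, 0.10833…
R0 = Σ lx·mx = 0 + 1.48333… + 0.96583… + 1.54083… + 1.63333… + 0.9775… + 0.52417… + 0.20583… = 7.330833…
Σ x·lx·mx = 24.044167…; T = 24.044167…/7.330833… = 3.27987…
r ≈ ln(R0)/T = ln(7.330833…)/3.27987… = 0.60737… → 0.607

0.607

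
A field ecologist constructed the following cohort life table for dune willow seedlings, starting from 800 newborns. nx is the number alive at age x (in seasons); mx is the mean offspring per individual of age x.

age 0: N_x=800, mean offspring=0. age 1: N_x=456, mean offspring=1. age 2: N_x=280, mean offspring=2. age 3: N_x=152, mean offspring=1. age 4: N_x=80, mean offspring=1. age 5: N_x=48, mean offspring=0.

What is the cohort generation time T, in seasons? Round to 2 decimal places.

lx = nx/n0 = nx/800: 1, 0.57, 0.35, 0.19, 0.1, 0.06
lx·mx: 0, 0.57, 0.7, 0.19, 0.1, 0 → R0 = 1.56
x·lx·mx: 0, 0.57, 1.4, 0.57, 0.4, 0 → Σ = 2.94
T = 2.94 / 1.56 = 1.884615… → 1.88

1.88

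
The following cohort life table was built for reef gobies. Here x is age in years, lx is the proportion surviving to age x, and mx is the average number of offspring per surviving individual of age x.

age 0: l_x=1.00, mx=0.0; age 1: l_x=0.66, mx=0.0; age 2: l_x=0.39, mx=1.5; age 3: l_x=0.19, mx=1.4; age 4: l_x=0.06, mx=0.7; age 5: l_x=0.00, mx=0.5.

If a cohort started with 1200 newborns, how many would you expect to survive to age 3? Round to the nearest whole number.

Expected survivors = N0 · l_3 = 1200 × 0.19 = 228 → 228

228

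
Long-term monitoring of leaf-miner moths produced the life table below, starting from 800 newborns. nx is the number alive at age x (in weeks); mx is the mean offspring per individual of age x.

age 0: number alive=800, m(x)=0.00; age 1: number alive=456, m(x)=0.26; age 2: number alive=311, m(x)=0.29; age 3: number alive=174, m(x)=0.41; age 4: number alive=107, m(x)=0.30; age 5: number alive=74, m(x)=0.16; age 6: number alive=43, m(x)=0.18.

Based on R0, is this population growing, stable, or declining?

declining

lx = nx/n0 = nx/800: 1, 0.57, 0.38875, 0.2175, 0.13375, 0.0925, 0.05375
R0 = Σ lx·mx = 0 + 0.1482 + 0.112738… + 0.089175 + 0.040125… + 0.0148 + 0.009675… = 0.414713…
R0 < 1, so the population is declining.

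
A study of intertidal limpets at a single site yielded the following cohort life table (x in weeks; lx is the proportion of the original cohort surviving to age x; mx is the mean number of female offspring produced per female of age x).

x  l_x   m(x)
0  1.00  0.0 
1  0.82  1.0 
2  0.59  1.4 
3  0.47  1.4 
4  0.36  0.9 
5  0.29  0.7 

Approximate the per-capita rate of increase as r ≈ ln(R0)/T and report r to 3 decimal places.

R0 = Σ lx·mx = 0 + 0.82 + 0.826 + 0.658 + 0.324 + 0.203 = 2.831
Σ x·lx·mx = 6.757; T = 6.757/2.831 = 2.38679…
r ≈ ln(R0)/T = ln(2.831)/2.38679… = 0.436… → 0.436

0.436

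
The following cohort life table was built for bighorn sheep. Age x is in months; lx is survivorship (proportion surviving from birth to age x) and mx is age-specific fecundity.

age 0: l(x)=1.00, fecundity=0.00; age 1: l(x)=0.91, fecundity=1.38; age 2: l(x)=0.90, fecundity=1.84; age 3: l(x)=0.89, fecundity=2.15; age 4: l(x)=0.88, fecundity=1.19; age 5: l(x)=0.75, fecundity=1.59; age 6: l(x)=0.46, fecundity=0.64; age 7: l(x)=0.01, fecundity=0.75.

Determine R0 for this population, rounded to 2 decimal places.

lx·mx by age: 0, 1.2558, 1.656, 1.9135, 1.0472, 1.1925, 0.2944, 0.0075
R0 = Σ lx·mx = 7.3669 → 7.37

7.37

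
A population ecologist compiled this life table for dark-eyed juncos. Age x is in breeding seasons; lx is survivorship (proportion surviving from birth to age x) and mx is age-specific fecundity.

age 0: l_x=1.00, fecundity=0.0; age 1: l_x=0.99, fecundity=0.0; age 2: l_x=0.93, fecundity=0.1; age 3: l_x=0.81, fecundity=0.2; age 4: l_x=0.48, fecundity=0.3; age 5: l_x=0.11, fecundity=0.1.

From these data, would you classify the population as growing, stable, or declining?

R0 = Σ lx·mx = 0 + 0 + 0.093 + 0.162 + 0.144 + 0.011 = 0.41
R0 < 1, so the population is declining.

declining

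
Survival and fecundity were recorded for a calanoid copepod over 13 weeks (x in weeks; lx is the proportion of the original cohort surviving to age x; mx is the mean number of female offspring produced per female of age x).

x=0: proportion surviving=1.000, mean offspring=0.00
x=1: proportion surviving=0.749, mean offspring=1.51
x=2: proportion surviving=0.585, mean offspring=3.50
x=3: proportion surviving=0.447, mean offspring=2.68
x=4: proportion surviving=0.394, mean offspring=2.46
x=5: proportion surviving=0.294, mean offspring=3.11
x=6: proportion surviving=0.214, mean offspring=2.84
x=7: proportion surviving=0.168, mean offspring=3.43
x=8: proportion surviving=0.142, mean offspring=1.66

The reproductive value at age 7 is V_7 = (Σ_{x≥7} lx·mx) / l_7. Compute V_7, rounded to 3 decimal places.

lx·mx for x ≥ 7: 0.57624, 0.23572 → sum = 0.81196
V_7 = 0.81196 / l_7 = 0.81196 / 0.168 = 4.833095… → 4.833

4.833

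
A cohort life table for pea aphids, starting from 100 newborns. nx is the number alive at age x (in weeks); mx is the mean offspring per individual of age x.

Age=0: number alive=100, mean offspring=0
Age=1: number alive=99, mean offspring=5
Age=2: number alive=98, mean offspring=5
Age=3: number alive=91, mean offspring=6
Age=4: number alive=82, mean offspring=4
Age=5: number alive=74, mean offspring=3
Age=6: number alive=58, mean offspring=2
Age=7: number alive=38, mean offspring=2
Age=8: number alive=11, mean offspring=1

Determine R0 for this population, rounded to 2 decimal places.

lx = nx/n0 = nx/100: 1, 0.99, 0.98, 0.91, 0.82, 0.74, 0.58, 0.38, 0.11
lx·mx by age: 0, 4.95, 4.9, 5.46, 3.28, 2.22, 1.16, 0.76, 0.11
R0 = Σ lx·mx = 22.84 → 22.84

22.84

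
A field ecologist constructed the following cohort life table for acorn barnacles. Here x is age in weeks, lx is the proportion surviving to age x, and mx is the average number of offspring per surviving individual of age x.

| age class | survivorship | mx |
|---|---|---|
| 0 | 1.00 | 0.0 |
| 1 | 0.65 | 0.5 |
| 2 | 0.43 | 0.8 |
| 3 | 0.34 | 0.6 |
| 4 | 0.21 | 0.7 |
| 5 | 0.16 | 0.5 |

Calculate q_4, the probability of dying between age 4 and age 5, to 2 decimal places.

q_4 = (l_4 − l_5) / l_4 = (0.21 − 0.16) / 0.21
     = 0.05 / 0.21 = 0.238095… → 0.24

0.24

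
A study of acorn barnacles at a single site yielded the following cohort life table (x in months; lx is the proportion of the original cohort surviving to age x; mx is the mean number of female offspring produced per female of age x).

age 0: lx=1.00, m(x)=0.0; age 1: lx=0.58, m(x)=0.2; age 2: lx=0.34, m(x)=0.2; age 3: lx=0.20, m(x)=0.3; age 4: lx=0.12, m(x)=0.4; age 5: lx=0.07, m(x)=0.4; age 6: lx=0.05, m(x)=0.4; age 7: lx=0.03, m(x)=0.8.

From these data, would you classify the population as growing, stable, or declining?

declining

R0 = Σ lx·mx = 0 + 0.116 + 0.068 + 0.06 + 0.048 + 0.028 + 0.02 + 0.024 = 0.364
R0 < 1, so the population is declining.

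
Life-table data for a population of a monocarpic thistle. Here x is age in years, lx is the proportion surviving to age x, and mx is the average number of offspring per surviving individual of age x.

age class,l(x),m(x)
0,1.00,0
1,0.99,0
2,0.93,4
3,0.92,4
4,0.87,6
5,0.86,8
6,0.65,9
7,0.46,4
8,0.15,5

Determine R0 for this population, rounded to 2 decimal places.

lx·mx by age: 0, 0, 3.72, 3.68, 5.22, 6.88, 5.85, 1.84, 0.75
R0 = Σ lx·mx = 27.94 → 27.94

27.94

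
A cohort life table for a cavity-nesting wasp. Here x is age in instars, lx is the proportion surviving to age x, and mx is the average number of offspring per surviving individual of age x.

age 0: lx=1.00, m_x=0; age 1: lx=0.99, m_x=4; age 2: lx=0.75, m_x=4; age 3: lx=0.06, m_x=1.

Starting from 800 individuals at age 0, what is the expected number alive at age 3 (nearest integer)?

Expected survivors = N0 · l_3 = 800 × 0.06 = 48 → 48

48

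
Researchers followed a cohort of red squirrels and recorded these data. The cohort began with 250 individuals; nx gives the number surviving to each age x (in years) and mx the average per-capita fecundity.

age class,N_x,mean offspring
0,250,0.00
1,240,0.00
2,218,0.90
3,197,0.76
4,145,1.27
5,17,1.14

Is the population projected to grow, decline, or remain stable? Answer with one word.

growing

lx = nx/n0 = nx/250: 1, 0.96, 0.872, 0.788, 0.58, 0.068
R0 = Σ lx·mx = 0 + 0 + 0.7848 + 0.59888 + 0.7366 + 0.07752 = 2.1978
R0 > 1, so the population is growing.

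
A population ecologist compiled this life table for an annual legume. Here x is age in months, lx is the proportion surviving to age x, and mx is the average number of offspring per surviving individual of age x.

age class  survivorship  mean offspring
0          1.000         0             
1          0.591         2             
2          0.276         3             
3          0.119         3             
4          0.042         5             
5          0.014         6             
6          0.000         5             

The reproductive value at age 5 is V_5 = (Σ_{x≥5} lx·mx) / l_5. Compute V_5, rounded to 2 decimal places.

lx·mx for x ≥ 5: 0.084, 0 → sum = 0.084
V_5 = 0.084 / l_5 = 0.084 / 0.014 = 6 → 6.00

6.00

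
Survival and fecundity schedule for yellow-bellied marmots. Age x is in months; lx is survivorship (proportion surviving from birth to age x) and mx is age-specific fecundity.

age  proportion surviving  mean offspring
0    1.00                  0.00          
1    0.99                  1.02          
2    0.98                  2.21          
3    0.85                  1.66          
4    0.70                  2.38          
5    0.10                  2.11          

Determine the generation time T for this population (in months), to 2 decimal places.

lx·mx: 0, 1.0098, 2.1658, 1.411, 1.666, 0.211 → R0 = 6.4636
x·lx·mx: 0, 1.0098, 4.3316, 4.233, 6.664, 1.055 → Σ = 17.2934
T = 17.2934 / 6.4636 = 2.675506… → 2.68

2.68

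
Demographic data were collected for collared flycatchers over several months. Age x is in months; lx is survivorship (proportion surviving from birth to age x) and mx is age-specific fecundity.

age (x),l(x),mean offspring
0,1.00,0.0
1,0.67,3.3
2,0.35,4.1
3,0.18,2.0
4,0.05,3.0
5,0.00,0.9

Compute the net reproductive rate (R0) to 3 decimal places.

4.156

lx·mx by age: 0, 2.211, 1.435, 0.36, 0.15, 0
R0 = Σ lx·mx = 4.156 → 4.156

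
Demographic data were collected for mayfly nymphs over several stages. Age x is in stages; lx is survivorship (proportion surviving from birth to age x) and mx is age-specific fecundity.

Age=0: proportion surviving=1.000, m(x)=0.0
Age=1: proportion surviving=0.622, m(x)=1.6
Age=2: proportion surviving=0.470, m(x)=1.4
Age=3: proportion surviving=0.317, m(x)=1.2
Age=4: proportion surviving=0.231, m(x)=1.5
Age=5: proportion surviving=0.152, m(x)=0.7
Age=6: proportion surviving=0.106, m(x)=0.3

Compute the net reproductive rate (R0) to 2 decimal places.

lx·mx by age: 0, 0.9952, 0.658, 0.3804, 0.3465, 0.1064, 0.0318
R0 = Σ lx·mx = 2.5183 → 2.52

2.52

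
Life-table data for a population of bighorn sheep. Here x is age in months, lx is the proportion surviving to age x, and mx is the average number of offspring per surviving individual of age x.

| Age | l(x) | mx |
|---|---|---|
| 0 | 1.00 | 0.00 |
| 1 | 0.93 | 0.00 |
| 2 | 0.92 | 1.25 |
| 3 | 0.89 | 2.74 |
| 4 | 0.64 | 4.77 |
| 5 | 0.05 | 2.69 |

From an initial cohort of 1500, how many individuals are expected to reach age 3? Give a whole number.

1335

Expected survivors = N0 · l_3 = 1500 × 0.89 = 1335 → 1335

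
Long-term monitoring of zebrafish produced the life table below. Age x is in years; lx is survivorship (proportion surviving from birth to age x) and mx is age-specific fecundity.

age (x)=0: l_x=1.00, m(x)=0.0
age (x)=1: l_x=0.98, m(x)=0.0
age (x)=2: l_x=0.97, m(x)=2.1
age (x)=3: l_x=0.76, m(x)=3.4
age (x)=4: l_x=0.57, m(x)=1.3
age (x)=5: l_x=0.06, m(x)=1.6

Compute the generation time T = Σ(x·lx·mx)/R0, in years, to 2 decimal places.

2.80

lx·mx: 0, 0, 2.037, 2.584, 0.741, 0.096 → R0 = 5.458
x·lx·mx: 0, 0, 4.074, 7.752, 2.964, 0.48 → Σ = 15.27
T = 15.27 / 5.458 = 2.797728… → 2.80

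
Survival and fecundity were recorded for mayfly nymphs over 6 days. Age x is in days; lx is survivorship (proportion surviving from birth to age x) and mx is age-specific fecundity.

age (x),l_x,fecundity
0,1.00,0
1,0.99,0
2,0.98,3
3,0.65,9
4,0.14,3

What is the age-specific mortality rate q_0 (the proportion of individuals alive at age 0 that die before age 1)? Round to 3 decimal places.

q_0 = (l_0 − l_1) / l_0 = (1 − 0.99) / 1
     = 0.01 / 1 = 0.01 → 0.010

0.010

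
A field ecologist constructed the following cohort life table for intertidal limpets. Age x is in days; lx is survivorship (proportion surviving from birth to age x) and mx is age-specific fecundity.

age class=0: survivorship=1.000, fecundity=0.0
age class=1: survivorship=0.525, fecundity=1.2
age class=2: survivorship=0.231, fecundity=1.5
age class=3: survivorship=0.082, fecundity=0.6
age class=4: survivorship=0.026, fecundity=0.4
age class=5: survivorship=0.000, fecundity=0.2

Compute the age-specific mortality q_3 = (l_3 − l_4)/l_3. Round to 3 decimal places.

0.683

q_3 = (l_3 − l_4) / l_3 = (0.082 − 0.026) / 0.082
     = 0.056 / 0.082 = 0.682927… → 0.683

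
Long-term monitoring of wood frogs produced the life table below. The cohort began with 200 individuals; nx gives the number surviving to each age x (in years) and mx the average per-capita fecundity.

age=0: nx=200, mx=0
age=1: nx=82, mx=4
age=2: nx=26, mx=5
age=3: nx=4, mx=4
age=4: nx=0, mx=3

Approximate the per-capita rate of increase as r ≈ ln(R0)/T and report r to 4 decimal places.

lx = nx/n0 = nx/200: 1, 0.41, 0.13, 0.02, 0
R0 = Σ lx·mx = 0 + 1.64 + 0.65 + 0.08 + 0 = 2.37
Σ x·lx·mx = 3.18; T = 3.18/2.37 = 1.34177…
r ≈ ln(R0)/T = ln(2.37)/1.34177… = 0.643097… → 0.6431

0.6431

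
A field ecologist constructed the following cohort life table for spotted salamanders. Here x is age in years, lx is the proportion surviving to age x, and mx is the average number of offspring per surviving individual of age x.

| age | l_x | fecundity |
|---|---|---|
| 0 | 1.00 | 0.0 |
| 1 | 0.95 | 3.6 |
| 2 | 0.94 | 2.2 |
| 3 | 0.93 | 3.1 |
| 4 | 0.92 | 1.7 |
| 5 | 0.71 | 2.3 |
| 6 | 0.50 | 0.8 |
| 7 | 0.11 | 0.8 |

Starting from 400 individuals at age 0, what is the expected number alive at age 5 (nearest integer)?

284

Expected survivors = N0 · l_5 = 400 × 0.71 = 284 → 284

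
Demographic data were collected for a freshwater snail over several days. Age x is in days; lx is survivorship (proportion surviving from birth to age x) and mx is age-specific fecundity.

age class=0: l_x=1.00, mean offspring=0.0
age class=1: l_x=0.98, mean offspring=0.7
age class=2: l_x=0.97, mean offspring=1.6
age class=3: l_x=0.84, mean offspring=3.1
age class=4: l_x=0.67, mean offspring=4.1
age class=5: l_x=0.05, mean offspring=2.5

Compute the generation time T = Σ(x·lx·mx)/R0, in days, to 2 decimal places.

3.01

lx·mx: 0, 0.686, 1.552, 2.604, 2.747, 0.125 → R0 = 7.714
x·lx·mx: 0, 0.686, 3.104, 7.812, 10.988, 0.625 → Σ = 23.215
T = 23.215 / 7.714 = 3.009463… → 3.01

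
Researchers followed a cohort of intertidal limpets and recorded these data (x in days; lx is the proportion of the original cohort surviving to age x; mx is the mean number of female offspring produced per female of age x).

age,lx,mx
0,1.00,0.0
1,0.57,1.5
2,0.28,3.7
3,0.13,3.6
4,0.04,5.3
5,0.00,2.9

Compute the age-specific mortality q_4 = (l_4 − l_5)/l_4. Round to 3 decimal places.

q_4 = (l_4 − l_5) / l_4 = (0.04 − 0) / 0.04
     = 0.04 / 0.04 = 1 → 1.000

1.000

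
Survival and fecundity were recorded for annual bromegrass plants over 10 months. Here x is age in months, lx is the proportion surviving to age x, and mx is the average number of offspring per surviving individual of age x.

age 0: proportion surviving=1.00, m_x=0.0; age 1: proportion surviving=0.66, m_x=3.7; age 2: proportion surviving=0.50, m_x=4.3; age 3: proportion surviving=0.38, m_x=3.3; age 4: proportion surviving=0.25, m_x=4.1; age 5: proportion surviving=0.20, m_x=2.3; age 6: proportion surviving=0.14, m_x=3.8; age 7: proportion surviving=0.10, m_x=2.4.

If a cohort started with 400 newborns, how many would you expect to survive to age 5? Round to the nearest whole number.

80

Expected survivors = N0 · l_5 = 400 × 0.20 = 80 → 80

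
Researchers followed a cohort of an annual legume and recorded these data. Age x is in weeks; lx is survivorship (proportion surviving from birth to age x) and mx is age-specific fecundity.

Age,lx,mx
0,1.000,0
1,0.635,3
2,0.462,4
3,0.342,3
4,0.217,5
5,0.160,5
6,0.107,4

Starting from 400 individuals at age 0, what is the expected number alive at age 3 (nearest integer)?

Expected survivors = N0 · l_3 = 400 × 0.342 = 136.8 → 137

137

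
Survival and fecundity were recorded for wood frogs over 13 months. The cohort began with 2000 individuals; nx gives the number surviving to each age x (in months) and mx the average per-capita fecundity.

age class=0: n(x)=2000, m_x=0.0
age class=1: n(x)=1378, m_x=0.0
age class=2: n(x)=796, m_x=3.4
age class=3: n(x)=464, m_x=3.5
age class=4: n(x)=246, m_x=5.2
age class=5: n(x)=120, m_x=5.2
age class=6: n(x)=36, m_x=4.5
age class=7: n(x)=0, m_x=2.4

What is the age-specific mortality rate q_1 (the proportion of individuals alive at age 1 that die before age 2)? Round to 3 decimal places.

0.422

lx = nx/n0 = nx/2000: 1, 0.689, 0.398, 0.232, 0.123, 0.06, 0.018, 0
q_1 = (l_1 − l_2) / l_1 = (0.689 − 0.398) / 0.689
     = 0.291 / 0.689 = 0.422351… → 0.422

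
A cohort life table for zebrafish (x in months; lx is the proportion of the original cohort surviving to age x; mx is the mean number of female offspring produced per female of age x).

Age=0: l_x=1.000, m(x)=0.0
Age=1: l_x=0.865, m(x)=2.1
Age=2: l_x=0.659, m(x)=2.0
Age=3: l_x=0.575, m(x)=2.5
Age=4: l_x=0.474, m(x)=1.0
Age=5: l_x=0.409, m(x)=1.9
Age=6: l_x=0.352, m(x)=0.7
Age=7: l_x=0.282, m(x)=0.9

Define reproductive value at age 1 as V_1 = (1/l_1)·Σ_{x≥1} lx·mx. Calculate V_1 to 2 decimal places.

lx·mx for x ≥ 1: 1.8165, 1.318, 1.4375, 0.474, 0.7771, 0.2464, 0.2538 → sum = 6.3233
V_1 = 6.3233 / l_1 = 6.3233 / 0.865 = 7.310173… → 7.31

7.31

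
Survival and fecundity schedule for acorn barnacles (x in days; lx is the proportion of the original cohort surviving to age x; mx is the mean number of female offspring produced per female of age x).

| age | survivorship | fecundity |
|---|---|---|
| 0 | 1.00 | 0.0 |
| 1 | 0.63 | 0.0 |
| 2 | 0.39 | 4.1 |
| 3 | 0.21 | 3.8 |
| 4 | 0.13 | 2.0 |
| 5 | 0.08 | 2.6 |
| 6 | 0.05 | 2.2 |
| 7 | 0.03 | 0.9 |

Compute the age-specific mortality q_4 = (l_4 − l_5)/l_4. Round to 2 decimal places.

q_4 = (l_4 − l_5) / l_4 = (0.13 − 0.08) / 0.13
     = 0.05 / 0.13 = 0.384615… → 0.38

0.38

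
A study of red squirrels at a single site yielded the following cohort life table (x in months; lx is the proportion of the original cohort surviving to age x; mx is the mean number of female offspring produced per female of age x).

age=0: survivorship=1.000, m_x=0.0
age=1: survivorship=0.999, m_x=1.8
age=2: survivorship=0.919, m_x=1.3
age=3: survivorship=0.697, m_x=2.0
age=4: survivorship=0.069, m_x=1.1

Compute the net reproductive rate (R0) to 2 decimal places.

lx·mx by age: 0, 1.7982, 1.1947, 1.394, 0.0759
R0 = Σ lx·mx = 4.4628 → 4.46

4.46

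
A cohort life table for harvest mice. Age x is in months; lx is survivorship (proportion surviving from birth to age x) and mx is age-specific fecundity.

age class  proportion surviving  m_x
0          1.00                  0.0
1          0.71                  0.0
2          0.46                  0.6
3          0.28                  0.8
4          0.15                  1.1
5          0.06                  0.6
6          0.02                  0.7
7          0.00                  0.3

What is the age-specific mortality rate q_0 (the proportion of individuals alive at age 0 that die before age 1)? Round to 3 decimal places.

q_0 = (l_0 − l_1) / l_0 = (1 − 0.71) / 1
     = 0.29 / 1 = 0.29 → 0.290

0.290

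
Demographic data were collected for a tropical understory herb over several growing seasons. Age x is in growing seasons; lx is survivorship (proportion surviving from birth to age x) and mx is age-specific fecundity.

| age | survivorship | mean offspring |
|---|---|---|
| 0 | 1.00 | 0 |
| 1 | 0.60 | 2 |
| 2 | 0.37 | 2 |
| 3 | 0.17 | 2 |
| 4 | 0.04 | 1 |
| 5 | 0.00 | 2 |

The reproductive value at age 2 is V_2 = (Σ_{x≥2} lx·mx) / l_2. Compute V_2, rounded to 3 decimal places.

lx·mx for x ≥ 2: 0.74, 0.34, 0.04, 0 → sum = 1.12
V_2 = 1.12 / l_2 = 1.12 / 0.37 = 3.027027… → 3.027

3.027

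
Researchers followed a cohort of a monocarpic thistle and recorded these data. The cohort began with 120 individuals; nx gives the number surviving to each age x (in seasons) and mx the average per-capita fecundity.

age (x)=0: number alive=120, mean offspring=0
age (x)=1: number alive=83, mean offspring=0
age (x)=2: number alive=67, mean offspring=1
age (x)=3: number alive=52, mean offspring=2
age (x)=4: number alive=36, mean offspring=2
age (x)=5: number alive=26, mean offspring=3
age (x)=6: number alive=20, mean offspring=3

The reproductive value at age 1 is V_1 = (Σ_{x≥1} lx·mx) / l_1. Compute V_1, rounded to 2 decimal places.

4.59

lx = nx/n0 = nx/120: 1, 0.69167…, 0.55833…, 0.43333…, 0.3, 0.21667…, 0.16667…
lx·mx for x ≥ 1: 0, 0.558333…, 0.866667…, 0.6, 0.65…, 0.5… → sum = 3.175…
V_1 = 3.175… / l_1 = 3.175… / 0.691667… = 4.590361… → 4.59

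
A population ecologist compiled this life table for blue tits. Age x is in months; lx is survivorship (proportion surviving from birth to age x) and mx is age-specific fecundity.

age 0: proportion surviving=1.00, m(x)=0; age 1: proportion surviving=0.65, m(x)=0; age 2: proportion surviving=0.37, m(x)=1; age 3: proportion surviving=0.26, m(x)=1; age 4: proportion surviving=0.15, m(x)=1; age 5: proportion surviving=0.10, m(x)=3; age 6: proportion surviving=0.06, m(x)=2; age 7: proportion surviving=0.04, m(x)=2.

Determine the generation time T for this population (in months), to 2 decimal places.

lx·mx: 0, 0, 0.37, 0.26, 0.15, 0.3, 0.12, 0.08 → R0 = 1.28
x·lx·mx: 0, 0, 0.74, 0.78, 0.6, 1.5, 0.72, 0.56 → Σ = 4.9
T = 4.9 / 1.28 = 3.828125 → 3.83

3.83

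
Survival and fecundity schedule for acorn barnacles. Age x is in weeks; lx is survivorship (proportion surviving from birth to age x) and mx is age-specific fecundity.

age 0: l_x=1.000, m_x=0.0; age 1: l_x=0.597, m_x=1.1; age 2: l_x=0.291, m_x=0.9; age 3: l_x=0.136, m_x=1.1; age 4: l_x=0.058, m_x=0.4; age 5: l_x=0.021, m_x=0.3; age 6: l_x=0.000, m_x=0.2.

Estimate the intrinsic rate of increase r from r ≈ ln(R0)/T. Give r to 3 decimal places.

R0 = Σ lx·mx = 0 + 0.6567 + 0.2619 + 0.1496 + 0.0232 + 0.0063 + 0 = 1.0977
Σ x·lx·mx = 1.7536; T = 1.7536/1.0977 = 1.59752…
r ≈ ln(R0)/T = ln(1.0977)/1.59752… = 0.05835… → 0.058

0.058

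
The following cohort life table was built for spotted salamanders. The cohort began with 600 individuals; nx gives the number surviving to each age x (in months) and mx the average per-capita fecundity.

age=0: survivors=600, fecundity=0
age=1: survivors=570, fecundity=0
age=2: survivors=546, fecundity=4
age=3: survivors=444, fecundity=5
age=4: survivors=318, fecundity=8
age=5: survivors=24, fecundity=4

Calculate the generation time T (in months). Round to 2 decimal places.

3.08

lx = nx/n0 = nx/600: 1, 0.95, 0.91, 0.74, 0.53, 0.04
lx·mx: 0, 0, 3.64, 3.7, 4.24, 0.16 → R0 = 11.74
x·lx·mx: 0, 0, 7.28, 11.1, 16.96, 0.8 → Σ = 36.14
T = 36.14 / 11.74 = 3.078365… → 3.08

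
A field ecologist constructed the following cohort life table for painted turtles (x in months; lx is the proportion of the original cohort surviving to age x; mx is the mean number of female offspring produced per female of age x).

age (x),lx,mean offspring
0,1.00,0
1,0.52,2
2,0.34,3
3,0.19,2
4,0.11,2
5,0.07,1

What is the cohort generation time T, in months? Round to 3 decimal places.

1.996

lx·mx: 0, 1.04, 1.02, 0.38, 0.22, 0.07 → R0 = 2.73
x·lx·mx: 0, 1.04, 2.04, 1.14, 0.88, 0.35 → Σ = 5.45
T = 5.45 / 2.73 = 1.996337… → 1.996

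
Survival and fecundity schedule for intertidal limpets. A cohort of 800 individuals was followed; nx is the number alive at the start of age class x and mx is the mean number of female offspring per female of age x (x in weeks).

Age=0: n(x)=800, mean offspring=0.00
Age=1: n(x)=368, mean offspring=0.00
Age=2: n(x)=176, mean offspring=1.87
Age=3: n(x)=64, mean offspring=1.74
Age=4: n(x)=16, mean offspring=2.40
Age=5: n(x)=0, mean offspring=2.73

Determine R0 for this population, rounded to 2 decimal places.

0.60

lx = nx/n0 = nx/800: 1, 0.46, 0.22, 0.08, 0.02, 0
lx·mx by age: 0, 0, 0.4114, 0.1392, 0.048, 0
R0 = Σ lx·mx = 0.5986 → 0.60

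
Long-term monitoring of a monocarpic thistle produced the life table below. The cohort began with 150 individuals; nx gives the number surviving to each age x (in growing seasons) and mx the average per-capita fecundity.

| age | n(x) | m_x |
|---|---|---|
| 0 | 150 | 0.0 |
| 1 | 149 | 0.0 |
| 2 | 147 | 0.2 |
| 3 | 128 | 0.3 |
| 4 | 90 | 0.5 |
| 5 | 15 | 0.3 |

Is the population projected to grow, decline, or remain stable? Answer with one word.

lx = nx/n0 = nx/150: 1, 0.99333…, 0.98, 0.85333…, 0.6, 0.1
R0 = Σ lx·mx = 0 + 0 + 0.196 + 0.256… + 0.3 + 0.03 = 0.782…
R0 < 1, so the population is declining.

declining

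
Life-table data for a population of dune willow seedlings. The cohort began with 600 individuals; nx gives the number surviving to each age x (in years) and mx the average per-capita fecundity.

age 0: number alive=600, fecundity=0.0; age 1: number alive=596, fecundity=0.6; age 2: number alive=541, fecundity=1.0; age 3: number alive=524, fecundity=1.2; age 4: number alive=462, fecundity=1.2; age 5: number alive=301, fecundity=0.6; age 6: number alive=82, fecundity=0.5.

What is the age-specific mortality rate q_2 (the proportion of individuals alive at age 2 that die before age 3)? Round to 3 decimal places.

0.031

lx = nx/n0 = nx/600: 1, 0.99333…, 0.90167…, 0.87333…, 0.77, 0.50167…, 0.13667…
q_2 = (l_2 − l_3) / l_2 = (0.901667… − 0.873333…) / 0.901667…
     = 0.028333… / 0.901667… = 0.031423… → 0.031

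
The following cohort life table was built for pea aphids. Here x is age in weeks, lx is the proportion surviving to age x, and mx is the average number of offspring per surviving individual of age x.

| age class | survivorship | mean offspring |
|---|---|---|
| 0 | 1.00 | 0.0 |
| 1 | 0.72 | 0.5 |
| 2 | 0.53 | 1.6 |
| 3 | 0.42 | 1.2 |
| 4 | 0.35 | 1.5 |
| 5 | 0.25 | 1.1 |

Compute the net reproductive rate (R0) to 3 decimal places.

lx·mx by age: 0, 0.36, 0.848, 0.504, 0.525, 0.275
R0 = Σ lx·mx = 2.512 → 2.512

2.512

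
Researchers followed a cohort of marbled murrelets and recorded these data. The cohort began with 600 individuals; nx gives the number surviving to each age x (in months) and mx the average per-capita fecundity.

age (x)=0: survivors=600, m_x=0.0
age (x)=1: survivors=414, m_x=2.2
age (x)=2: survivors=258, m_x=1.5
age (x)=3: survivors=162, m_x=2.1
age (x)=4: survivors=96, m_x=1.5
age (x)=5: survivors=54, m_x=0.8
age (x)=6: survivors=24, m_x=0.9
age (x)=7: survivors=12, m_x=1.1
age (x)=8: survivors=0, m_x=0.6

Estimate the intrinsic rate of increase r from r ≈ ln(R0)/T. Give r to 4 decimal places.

0.5658

lx = nx/n0 = nx/600: 1, 0.69, 0.43, 0.27, 0.16, 0.09, 0.04, 0.02, 0
R0 = Σ lx·mx = 0 + 1.518 + 0.645 + 0.567 + 0.24 + 0.072 + 0.036 + 0.022 + 0 = 3.1
Σ x·lx·mx = 6.199; T = 6.199/3.1 = 1.99968…
r ≈ ln(R0)/T = ln(3.1)/1.99968… = 0.565792… → 0.5658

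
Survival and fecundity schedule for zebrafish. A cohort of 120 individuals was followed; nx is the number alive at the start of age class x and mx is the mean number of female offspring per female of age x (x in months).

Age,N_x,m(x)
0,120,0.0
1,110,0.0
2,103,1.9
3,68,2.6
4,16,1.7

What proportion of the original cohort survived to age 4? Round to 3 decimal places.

l_4 = n_4/n_0 = 16/120 = 0.133333… → 0.133

0.133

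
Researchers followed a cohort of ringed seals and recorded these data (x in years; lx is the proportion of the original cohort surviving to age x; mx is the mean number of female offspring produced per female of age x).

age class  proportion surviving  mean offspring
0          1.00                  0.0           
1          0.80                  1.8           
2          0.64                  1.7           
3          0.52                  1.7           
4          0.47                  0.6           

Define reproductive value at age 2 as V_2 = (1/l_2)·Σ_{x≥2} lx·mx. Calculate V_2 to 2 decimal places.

lx·mx for x ≥ 2: 1.088, 0.884, 0.282 → sum = 2.254
V_2 = 2.254 / l_2 = 2.254 / 0.64 = 3.521875 → 3.52

3.52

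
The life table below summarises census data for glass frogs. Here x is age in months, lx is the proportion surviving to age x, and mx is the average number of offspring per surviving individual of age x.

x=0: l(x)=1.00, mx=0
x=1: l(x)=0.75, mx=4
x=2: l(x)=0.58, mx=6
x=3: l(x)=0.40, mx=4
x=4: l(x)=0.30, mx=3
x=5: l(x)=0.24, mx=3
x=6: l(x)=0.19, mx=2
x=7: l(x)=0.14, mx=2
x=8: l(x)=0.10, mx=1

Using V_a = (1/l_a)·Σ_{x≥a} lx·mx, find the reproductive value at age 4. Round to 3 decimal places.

7.933

lx·mx for x ≥ 4: 0.9, 0.72, 0.38, 0.28, 0.1 → sum = 2.38
V_4 = 2.38 / l_4 = 2.38 / 0.3 = 7.933333… → 7.933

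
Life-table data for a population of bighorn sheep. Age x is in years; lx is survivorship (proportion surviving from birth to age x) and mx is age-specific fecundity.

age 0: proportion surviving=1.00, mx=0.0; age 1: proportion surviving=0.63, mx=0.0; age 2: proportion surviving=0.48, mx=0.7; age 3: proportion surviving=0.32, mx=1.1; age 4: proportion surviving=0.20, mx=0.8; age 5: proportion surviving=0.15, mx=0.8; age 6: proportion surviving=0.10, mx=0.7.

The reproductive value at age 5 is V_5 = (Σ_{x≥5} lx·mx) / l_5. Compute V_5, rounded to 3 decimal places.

lx·mx for x ≥ 5: 0.12, 0.07 → sum = 0.19
V_5 = 0.19 / l_5 = 0.19 / 0.15 = 1.266667… → 1.267

1.267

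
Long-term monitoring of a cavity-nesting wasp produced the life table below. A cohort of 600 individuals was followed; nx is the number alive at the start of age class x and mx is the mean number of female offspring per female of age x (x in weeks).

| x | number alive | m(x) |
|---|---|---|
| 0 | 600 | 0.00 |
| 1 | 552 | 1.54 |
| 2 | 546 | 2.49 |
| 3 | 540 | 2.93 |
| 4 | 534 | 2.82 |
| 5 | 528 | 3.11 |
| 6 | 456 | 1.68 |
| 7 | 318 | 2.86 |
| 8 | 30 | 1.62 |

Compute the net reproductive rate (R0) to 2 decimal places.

14.44

lx = nx/n0 = nx/600: 1, 0.92, 0.91, 0.9, 0.89, 0.88, 0.76, 0.53, 0.05
lx·mx by age: 0, 1.4168, 2.2659, 2.637, 2.5098, 2.7368, 1.2768, 1.5158, 0.081
R0 = Σ lx·mx = 14.4399 → 14.44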